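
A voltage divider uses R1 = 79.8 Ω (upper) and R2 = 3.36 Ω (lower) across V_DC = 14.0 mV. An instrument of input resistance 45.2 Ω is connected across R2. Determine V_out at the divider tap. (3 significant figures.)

V_out ≈ 0.528 mV

The load sits in parallel with R2, giving an effective lower resistance R2' = R2·R_L/(R2+R_L) = 3.128 Ω.
Now apply the divider: V_out = 14.0 × 0.03771 = 0.5280 mV.
(Unloaded it would be 0.566 mV; the load pulls it down.)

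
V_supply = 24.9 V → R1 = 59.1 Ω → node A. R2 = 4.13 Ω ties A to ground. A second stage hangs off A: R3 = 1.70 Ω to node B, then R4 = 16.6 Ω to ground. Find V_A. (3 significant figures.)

V_A ≈ 1.34 V

Node A sees R2 in parallel with the series input of stage 2, R3 + R4 = 18.30 Ω.
R2 ‖ (R3+R4) = 3.370 Ω.
So V_A = 24.9 × 0.05394 = 1.343 V.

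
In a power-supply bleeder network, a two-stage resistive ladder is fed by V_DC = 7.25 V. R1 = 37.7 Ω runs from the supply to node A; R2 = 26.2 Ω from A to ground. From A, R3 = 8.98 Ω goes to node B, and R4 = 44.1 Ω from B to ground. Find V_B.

The second stage (R3 + R4 = 53.08 Ω) loads node A in parallel with R2.
R2 ‖ (R3+R4) = 17.54 Ω.
First divider: V_A = V_DC · 17.54/(37.7 + 17.54) = 2.302 V.
V_B = V_A × 0.8308 = 1.913 V.

V_B ≈ 1.91 V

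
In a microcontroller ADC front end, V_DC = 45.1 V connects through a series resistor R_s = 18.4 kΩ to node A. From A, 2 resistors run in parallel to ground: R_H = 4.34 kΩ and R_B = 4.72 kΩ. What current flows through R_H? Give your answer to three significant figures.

Equivalent of the parallel group: R_p = 2.261 kΩ.
V_A = 45.1 × 2.261/20.66 = 4.935 V.
I(R_H) = V_A / R_H = 4.935/4.34 = 1.137 mA.

I ≈ 1.14 mA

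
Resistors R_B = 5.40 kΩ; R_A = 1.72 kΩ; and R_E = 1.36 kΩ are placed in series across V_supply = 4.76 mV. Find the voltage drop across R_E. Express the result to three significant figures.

V ≈ 0.763 mV

ΣR = 5.40 + 1.72 + 1.36 = 8.480 kΩ.
By the voltage-divider rule, V = 4.76 × 1.360/8.480 = 0.7634 mV.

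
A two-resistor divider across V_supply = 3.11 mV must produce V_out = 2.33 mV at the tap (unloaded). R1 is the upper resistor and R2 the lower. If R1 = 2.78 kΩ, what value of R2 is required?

Required fraction k = V_out/V_supply = 0.7492.
R2 = R1 · 0.7492/(1 − 0.7492) = 8.304 kΩ.

R2 ≈ 8.30 kΩ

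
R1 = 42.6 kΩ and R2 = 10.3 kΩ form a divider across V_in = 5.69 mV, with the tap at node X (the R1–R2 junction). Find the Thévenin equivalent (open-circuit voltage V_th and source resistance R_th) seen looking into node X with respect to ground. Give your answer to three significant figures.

V_th is the unloaded tap voltage: V_in · R2/(R1+R2) = 5.69 × 0.1947 = 1.108 mV.
Zeroing V_in shorts the top of R1 to ground, so R_th = R1 ‖ R2 = 8.295 kΩ.

V_th ≈ 1.11 mV, R_th ≈ 8.29 kΩ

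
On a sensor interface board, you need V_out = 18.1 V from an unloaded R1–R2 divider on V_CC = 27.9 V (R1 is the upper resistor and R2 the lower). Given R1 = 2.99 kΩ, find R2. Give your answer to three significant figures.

The divider ratio is R2/(R1+R2) = 18.1/27.9 = 0.6487.
So R2 = R1 · V_out/(V_CC − V_out) = 2.99 × 18.1/(27.9 − 18.1) = 2.99 × 1.847 = 5.522 kΩ.

R2 ≈ 5.52 kΩ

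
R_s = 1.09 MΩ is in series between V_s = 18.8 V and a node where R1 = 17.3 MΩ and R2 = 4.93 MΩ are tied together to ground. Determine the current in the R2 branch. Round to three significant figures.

I ≈ 2.97 µA

Parallel bank: R_p = 1/(1/17.3 + 1/4.93) = 3.837 MΩ.
V_A = 18.8 × 3.837/4.927 = 14.64 V.
Branch current I = V_A/R2 = 14.64/4.93 = 2.970 µA.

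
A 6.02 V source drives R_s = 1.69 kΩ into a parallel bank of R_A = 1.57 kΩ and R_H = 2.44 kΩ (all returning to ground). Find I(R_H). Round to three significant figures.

I ≈ 0.891 mA

Combine the parallel branches: R_p = (1/1.57 + 1/2.44)⁻¹ = 0.9553 kΩ.
Node voltage V_A = V_DC · R_p/(R_s + R_p) = 6.02 × 0.3611 = 2.174 V.
Branch current I = V_A/R_H = 2.174/2.44 = 0.8910 mA.
(Equivalently: I_total = 2.276 mA, then current-divider fraction G_k/ΣG = 0.3915.)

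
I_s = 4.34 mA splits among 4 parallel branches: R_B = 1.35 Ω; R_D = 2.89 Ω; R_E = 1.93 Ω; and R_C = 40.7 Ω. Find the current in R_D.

I ≈ 0.922 mA

ΣG = 1/1.35 + 1/2.89 + 1/1.93 + 1/40.7 = 1.629.
R_D takes the fraction G_k/ΣG = 0.3460/1.629 = 0.2124, so I = 4.34 × 0.2124 = 0.9216 mA.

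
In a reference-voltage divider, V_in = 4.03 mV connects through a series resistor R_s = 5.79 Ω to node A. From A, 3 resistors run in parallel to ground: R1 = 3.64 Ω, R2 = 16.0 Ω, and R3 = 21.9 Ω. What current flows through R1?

I ≈ 0.344 mA

Combine the parallel branches: R_p = (1/3.64 + 1/16.0 + 1/21.9)⁻¹ = 2.612 Ω.
Node voltage V_A = V_in · R_p/(R_s + R_p) = 4.03 × 0.3109 = 1.253 mV.
I(R1) = V_A / R1 = 1.253/3.64 = 0.3442 mA.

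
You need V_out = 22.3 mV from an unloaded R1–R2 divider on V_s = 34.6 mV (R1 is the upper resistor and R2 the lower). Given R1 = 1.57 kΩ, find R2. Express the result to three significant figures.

Required fraction k = V_out/V_s = 0.6445.
So R2 = R1 · V_out/(V_s − V_out) = 1.57 × 22.3/(34.6 − 22.3) = 1.57 × 1.813 = 2.846 kΩ.

R2 ≈ 2.85 kΩ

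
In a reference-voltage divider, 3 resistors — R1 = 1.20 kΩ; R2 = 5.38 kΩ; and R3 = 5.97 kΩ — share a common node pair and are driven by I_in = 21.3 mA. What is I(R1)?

I ≈ 15.0 mA

ΣG = 1/1.20 + 1/5.38 + 1/5.97 = 1.187.
By the current-divider rule, I = I_in · G_k/ΣG = 21.3 × 0.7022 = 14.96 mA.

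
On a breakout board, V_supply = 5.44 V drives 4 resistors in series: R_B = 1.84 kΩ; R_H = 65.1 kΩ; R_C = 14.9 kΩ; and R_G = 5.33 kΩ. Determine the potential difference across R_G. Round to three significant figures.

V ≈ 0.333 V

Total series resistance ΣR = 1.84 + 65.1 + 14.9 + 5.33 = 87.17 kΩ.
By the voltage-divider rule, V = 5.44 × 5.330/87.17 = 0.3326 V.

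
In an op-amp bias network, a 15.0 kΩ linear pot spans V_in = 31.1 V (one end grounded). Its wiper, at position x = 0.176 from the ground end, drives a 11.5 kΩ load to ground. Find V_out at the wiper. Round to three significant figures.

The pot divides into 12.36 kΩ above the wiper and 2.640 kΩ below.
(x·R_p) ‖ R_L = 2.147 kΩ.
V_out = 31.1 × 2.147/(12.36 + 2.147) = 4.603 V.
(Unloaded: V_out = x·V_in = 5.47 V.)

V_out ≈ 4.60 V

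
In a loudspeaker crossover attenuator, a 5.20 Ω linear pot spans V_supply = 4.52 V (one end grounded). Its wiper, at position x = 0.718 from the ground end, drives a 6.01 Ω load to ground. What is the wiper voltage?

V_out ≈ 2.76 V

The pot divides into 1.466 Ω above the wiper and 3.734 Ω below.
Lower segment in parallel with the load: 3.734 ‖ 6.01 = 2.303 Ω.
Then V_out = V_supply · 2.303/(1.466 + 2.303) = 2.762 V.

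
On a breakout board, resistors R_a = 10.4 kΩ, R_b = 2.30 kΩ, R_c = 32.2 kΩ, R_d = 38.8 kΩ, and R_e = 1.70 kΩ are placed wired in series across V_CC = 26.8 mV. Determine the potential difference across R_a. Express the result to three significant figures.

ΣR = 10.4 + 2.30 + 32.2 + 38.8 + 1.70 = 85.40 kΩ.
Voltage divider: V = V_CC · (10.40 / 85.40) = 26.8 × 0.1218 = 3.264 mV.

V ≈ 3.26 mV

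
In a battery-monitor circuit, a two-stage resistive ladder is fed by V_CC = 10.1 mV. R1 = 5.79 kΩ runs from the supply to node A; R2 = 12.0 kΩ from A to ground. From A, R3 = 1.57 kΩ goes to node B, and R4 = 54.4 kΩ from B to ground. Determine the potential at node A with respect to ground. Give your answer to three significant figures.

V_A ≈ 6.37 mV

Looking into the second stage from A: R3 + R4 = 55.97 kΩ appears in parallel with R2.
R2 ‖ (R3+R4) = 9.881 kΩ.
So V_A = 10.1 × 0.6305 = 6.368 mV.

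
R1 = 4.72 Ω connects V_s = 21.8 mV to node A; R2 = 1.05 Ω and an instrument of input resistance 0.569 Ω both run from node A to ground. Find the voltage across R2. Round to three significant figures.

V_out ≈ 1.58 mV

First combine the lower leg with the load: R2 ‖ R_L = 0.3690 Ω.
Voltage divider with the loaded lower leg: V_out = 21.8 × 0.3690/(4.72 + 0.3690) = 21.8 × 0.07251 = 1.581 mV.
(Unloaded it would be 3.97 mV; the load pulls it down.)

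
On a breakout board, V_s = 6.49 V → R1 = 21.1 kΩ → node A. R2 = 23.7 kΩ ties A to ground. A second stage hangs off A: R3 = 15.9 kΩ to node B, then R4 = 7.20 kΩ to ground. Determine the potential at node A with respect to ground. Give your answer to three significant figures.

V_A ≈ 2.31 V

Looking into the second stage from A: R3 + R4 = 23.10 kΩ appears in parallel with R2.
Effective lower resistance at A: R2 ‖ 23.10 = 11.70 kΩ.
So V_A = 6.49 × 0.3567 = 2.315 V.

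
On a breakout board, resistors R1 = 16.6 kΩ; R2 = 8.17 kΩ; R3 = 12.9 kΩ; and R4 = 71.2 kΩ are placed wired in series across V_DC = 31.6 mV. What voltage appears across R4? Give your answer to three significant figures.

V ≈ 20.7 mV

Total series resistance ΣR = 16.6 + 8.17 + 12.9 + 71.2 = 108.9 kΩ.
By the voltage-divider rule, V = 31.6 × 71.20/108.9 = 20.67 mV.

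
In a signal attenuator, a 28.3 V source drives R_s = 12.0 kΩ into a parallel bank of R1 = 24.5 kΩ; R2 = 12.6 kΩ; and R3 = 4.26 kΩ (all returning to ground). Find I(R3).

I ≈ 1.26 mA

Parallel bank: R_p = 1/(1/24.5 + 1/12.6 + 1/4.26) = 2.818 kΩ.
V_A = 28.3 × 2.818/14.82 = 5.381 V.
Branch current I = V_A/R3 = 5.381/4.26 = 1.263 mA.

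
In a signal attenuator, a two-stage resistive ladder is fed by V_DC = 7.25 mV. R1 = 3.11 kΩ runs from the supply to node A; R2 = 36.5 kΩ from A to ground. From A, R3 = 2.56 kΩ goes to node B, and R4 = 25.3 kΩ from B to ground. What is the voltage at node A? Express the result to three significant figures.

The second stage (R3 + R4 = 27.86 kΩ) loads node A in parallel with R2.
Effective lower resistance at A: R2 ‖ 27.86 = 15.80 kΩ.
So V_A = 7.25 × 0.8355 = 6.058 mV.

V_A ≈ 6.06 mV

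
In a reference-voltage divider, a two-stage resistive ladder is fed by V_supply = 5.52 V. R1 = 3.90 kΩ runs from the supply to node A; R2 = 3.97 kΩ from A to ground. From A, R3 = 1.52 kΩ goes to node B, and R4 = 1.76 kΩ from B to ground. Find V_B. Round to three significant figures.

The second stage (R3 + R4 = 3.280 kΩ) loads node A in parallel with R2.
R2 ‖ (R3+R4) = 1.796 kΩ.
First divider: V_A = V_supply · 1.796/(3.90 + 1.796) = 1.741 V.
V_B = V_A × 0.5366 = 0.9340 V.

V_B ≈ 0.934 V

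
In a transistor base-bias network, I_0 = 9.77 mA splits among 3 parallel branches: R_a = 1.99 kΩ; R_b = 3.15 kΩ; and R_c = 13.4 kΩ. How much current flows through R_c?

I ≈ 0.815 mA

ΣG = 1/1.99 + 1/3.15 + 1/13.4 = 0.8946.
By the current-divider rule, I = I_0 · G_k/ΣG = 9.77 × 0.08342 = 0.8150 mA.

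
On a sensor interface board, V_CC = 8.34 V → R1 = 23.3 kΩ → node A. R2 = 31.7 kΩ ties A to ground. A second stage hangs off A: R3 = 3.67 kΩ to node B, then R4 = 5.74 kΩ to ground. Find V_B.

V_B ≈ 1.21 V

The second stage (R3 + R4 = 9.410 kΩ) loads node A in parallel with R2.
Effective lower resistance at A: R2 ‖ 9.410 = 7.256 kΩ.
First divider: V_A = V_CC · 7.256/(23.3 + 7.256) = 1.980 V.
Then the unloaded second divider: V_B = V_A × R4/(R3+R4) = 1.980 × 0.6100 = 1.208 V.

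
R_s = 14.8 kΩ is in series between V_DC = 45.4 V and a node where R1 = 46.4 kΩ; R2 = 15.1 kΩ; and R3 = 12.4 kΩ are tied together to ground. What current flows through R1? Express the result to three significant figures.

Equivalent of the parallel group: R_p = 5.937 kΩ.
Node voltage V_A = V_DC · R_p/(R_s + R_p) = 45.4 × 0.2863 = 13.00 V.
Branch current I = V_A/R1 = 13.00/46.4 = 0.2801 mA.
(Check via current divider: I_total = 2.189 mA; share G_k/ΣG = 0.1280 → same result.)

I ≈ 0.280 mA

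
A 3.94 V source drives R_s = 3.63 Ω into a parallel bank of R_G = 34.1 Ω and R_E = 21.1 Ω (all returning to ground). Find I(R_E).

I ≈ 0.146 A

Equivalent of the parallel group: R_p = 13.03 Ω.
V_A by voltage divider: V_A = 3.94 × 13.03/(3.63 + 13.03) = 3.082 V.
I(R_E) = V_A / R_E = 3.082/21.1 = 0.1461 A.
(Equivalently: I_total = 0.2364 A, then current-divider fraction G_k/ΣG = 0.6178.)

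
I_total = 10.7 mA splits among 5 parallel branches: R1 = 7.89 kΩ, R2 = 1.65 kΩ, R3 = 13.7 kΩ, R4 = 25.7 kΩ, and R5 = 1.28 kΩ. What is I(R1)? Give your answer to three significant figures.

I ≈ 0.834 mA

ΣG = 1/7.89 + 1/1.65 + 1/13.7 + 1/25.7 + 1/1.28 = 1.626.
By the current-divider rule, I = I_total · G_k/ΣG = 10.7 × 0.07795 = 0.8341 mA.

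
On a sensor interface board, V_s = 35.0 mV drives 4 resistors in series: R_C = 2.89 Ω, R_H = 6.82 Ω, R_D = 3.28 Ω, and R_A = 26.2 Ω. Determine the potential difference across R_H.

ΣR = 2.89 + 6.82 + 3.28 + 26.2 = 39.19 Ω.
Voltage divider: V = V_s · (6.820 / 39.19) = 35.0 × 0.1740 = 6.091 mV.

V ≈ 6.09 mV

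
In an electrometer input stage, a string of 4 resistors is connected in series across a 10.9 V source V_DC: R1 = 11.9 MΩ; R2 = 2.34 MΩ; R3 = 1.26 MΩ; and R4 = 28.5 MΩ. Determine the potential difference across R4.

ΣR = 11.9 + 2.34 + 1.26 + 28.5 = 44.00 MΩ.
By the voltage-divider rule, V = 10.9 × 28.50/44.00 = 7.060 V.

V ≈ 7.06 V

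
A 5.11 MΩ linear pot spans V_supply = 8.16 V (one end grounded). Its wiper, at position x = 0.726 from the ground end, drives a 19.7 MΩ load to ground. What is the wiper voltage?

The pot divides into 1.400 MΩ above the wiper and 3.710 MΩ below.
Lower segment in parallel with the load: 3.710 ‖ 19.7 = 3.122 MΩ.
Loaded-divider output: V_out = 8.16 × 0.6904 = 5.633 V.
(Unloaded: V_out = x·V_supply = 5.92 V.)

V_out ≈ 5.63 V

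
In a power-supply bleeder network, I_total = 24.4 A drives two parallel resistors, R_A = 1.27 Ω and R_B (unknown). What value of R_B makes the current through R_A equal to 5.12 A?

Two-branch current divider: I_A = I_total · R_B/(R_A + R_B).
With f = 0.2098, R_B = R_A · f/(1−f) = 1.27 × 0.2656 = 0.3373 Ω.

R_B ≈ 0.337 Ω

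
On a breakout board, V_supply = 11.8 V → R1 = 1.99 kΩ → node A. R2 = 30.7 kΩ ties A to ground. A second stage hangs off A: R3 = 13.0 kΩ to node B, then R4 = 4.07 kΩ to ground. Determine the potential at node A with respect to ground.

V_A ≈ 9.99 V

The second stage (R3 + R4 = 17.07 kΩ) loads node A in parallel with R2.
Effective lower resistance at A: R2 ‖ 17.07 = 10.97 kΩ.
V_A = 11.8 × 10.97/(1.99 + 10.97) = 9.988 V.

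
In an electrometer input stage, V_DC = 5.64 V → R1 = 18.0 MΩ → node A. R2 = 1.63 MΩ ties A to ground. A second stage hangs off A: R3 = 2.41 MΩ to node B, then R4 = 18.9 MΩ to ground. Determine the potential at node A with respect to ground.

Node A sees R2 in parallel with the series input of stage 2, R3 + R4 = 21.31 MΩ.
Effective lower resistance at A: R2 ‖ 21.31 = 1.514 MΩ.
First divider: V_A = V_DC · 1.514/(18.0 + 1.514) = 0.4376 V.

V_A ≈ 0.438 V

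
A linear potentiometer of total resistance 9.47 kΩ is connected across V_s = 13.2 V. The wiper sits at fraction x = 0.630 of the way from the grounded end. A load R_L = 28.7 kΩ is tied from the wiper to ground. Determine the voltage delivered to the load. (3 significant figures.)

Lower segment x·R_p = 5.966 kΩ; upper segment (1−x)·R_p = 3.504 kΩ.
(x·R_p) ‖ R_L = 4.939 kΩ.
Loaded-divider output: V_out = 13.2 × 0.5850 = 7.722 V.

V_out ≈ 7.72 V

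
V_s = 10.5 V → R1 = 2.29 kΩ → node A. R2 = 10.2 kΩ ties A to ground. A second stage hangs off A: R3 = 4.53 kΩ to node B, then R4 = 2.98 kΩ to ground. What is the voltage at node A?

Looking into the second stage from A: R3 + R4 = 7.510 kΩ appears in parallel with R2.
Effective lower resistance at A: R2 ‖ 7.510 = 4.325 kΩ.
V_A = 10.5 × 4.325/(2.29 + 4.325) = 6.865 V.

V_A ≈ 6.87 V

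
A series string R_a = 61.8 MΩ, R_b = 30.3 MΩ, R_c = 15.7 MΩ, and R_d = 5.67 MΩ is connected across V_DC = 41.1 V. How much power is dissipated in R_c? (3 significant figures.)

Series current I = V_DC/ΣR = 41.1/113.5 = 0.3622 µA.
P(R_c) = I²·R_c = (0.3622)² × 15.7 = 2.060 µW.

P ≈ 2.06 µW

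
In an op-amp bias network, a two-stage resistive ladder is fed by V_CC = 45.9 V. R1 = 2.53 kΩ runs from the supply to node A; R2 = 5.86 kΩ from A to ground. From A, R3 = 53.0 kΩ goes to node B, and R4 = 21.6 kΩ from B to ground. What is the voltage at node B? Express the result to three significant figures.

V_B ≈ 9.07 V

The second stage (R3 + R4 = 74.60 kΩ) loads node A in parallel with R2.
Effective lower resistance at A: R2 ‖ 74.60 = 5.433 kΩ.
V_A = 45.9 × 5.433/(2.53 + 5.433) = 31.32 V.
V_B = V_A × 0.2895 = 9.068 V.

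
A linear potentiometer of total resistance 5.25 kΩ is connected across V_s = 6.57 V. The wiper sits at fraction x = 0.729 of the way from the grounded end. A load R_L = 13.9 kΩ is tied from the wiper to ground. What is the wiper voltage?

Lower segment x·R_p = 3.827 kΩ; upper segment (1−x)·R_p = 1.423 kΩ.
(x·R_p) ‖ R_L = 3.001 kΩ.
V_out = 6.57 × 3.001/(1.423 + 3.001) = 4.457 V.

V_out ≈ 4.46 V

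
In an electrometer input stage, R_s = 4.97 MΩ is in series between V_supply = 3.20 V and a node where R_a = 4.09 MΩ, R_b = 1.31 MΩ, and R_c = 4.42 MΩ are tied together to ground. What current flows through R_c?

Equivalent of the parallel group: R_p = 0.8103 MΩ.
V_A = 3.20 × 0.8103/5.780 = 0.4486 V.
I(R_c) = V_A / R_c = 0.4486/4.42 = 0.1015 µA.

I ≈ 0.101 µA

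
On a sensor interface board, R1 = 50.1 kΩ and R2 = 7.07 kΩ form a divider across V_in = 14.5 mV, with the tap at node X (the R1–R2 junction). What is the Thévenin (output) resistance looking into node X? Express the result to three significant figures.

R_th ≈ 6.20 kΩ

With V_in suppressed (replaced by a short), R_th = R1 ‖ R2 = (50.10 × 7.07)/(50.10 + 7.07) = 6.196 kΩ.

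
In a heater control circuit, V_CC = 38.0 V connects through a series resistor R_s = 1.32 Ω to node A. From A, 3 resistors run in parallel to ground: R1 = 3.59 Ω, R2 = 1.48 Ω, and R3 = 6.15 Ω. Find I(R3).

Combine the parallel branches: R_p = (1/3.59 + 1/1.48 + 1/6.15)⁻¹ = 0.8954 Ω.
V_A = 38.0 × 0.8954/2.215 = 15.36 V.
I(R3) = V_A / R3 = 15.36/6.15 = 2.497 A.
(Equivalently: I_total = 17.15 A, then current-divider fraction G_k/ΣG = 0.1456.)

I ≈ 2.50 A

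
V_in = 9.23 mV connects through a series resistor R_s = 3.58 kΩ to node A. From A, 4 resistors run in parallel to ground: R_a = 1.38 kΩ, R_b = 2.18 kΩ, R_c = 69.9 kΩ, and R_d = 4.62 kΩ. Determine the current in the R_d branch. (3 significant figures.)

Parallel bank: R_p = 1/(1/1.38 + 1/2.18 + 1/69.9 + 1/4.62) = 0.7072 kΩ.
V_A by voltage divider: V_A = 9.23 × 0.7072/(3.58 + 0.7072) = 1.522 mV.
Branch current I = V_A/R_d = 1.522/4.62 = 0.3295 µA.

I ≈ 0.330 µA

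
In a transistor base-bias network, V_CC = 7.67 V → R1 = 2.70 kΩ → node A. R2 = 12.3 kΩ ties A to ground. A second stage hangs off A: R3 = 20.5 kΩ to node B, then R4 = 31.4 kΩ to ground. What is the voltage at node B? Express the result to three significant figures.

V_B ≈ 3.65 V

Looking into the second stage from A: R3 + R4 = 51.90 kΩ appears in parallel with R2.
Effective lower resistance at A: R2 ‖ 51.90 = 9.943 kΩ.
V_A = 7.67 × 9.943/(2.70 + 9.943) = 6.032 V.
V_B = V_A × 0.6050 = 3.649 V.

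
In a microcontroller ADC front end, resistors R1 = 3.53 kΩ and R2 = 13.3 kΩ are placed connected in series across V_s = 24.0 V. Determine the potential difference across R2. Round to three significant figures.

Series total: ΣR = 3.53 + 13.3 = 16.83 kΩ.
V = V_s · R/ΣR = 24.0 × 0.7903 = 18.97 V.

V ≈ 19.0 V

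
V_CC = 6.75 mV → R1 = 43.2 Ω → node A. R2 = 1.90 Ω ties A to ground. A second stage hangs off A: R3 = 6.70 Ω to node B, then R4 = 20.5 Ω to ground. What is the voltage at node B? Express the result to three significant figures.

Node A sees R2 in parallel with the series input of stage 2, R3 + R4 = 27.20 Ω.
Effective lower resistance at A: R2 ‖ 27.20 = 1.776 Ω.
V_A = 6.75 × 1.776/(43.2 + 1.776) = 0.2665 mV.
V_B = V_A × 0.7537 = 0.2009 mV.

V_B ≈ 0.201 mV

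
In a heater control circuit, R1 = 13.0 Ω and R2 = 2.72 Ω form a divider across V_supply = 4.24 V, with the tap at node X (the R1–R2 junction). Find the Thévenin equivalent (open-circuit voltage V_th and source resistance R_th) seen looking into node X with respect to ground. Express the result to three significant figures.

Open-circuit (no load on X): V_th = V_supply · R2/(R1 + R2) = 4.24 × 2.72/(13.00 + 2.72) = 0.7336 V.
Zeroing V_supply shorts the top of R1 to ground, so R_th = R1 ‖ R2 = 2.249 Ω.

V_th ≈ 0.734 V, R_th ≈ 2.25 Ω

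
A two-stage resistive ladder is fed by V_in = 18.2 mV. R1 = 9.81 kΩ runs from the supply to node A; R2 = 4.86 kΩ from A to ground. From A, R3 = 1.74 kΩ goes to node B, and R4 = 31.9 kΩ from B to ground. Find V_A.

V_A ≈ 5.50 mV

Node A sees R2 in parallel with the series input of stage 2, R3 + R4 = 33.64 kΩ.
Effective lower resistance at A: R2 ‖ 33.64 = 4.247 kΩ.
V_A = 18.2 × 4.247/(9.81 + 4.247) = 5.498 mV.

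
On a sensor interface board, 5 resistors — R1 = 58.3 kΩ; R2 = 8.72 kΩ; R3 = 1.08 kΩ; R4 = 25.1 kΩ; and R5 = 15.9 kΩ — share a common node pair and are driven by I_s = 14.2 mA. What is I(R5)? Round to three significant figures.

I ≈ 0.770 mA

ΣG = 1/58.3 + 1/8.72 + 1/1.08 + 1/25.1 + 1/15.9 = 1.160.
Current divider: I(R5) = I_s · G_k/ΣG = 14.2 × (0.06289/1.160) = 14.2 × 0.05420 = 0.7696 mA.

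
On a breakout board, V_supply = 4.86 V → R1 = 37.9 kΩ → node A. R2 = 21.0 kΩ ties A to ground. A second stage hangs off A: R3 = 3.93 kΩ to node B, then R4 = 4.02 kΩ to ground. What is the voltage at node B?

Looking into the second stage from A: R3 + R4 = 7.950 kΩ appears in parallel with R2.
Effective lower resistance at A: R2 ‖ 7.950 = 5.767 kΩ.
First divider: V_A = V_supply · 5.767/(37.9 + 5.767) = 0.6418 V.
Stage 2 is unloaded, so V_B = V_A · R4/(R3+R4) = 0.6418 × 4.02/7.950 = 0.3245 V.

V_B ≈ 0.325 V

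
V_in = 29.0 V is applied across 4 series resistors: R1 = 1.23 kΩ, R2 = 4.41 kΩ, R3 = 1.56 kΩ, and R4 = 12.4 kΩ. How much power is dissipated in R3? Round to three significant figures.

ΣR = 19.60 kΩ → I = 29.0/19.60 = 1.480 mA.
V(R3) = I·R = 2.308 V; P = V·I = 2.308 × 1.480 = 3.415 mW.

P ≈ 3.42 mW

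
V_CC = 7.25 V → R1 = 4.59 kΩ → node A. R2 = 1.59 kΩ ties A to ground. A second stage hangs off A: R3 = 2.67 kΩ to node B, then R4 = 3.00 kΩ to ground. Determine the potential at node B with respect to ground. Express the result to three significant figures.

V_B ≈ 0.817 V

The second stage (R3 + R4 = 5.670 kΩ) loads node A in parallel with R2.
Effective lower resistance at A: R2 ‖ 5.670 = 1.242 kΩ.
First divider: V_A = V_CC · 1.242/(4.59 + 1.242) = 1.544 V.
Stage 2 is unloaded, so V_B = V_A · R4/(R3+R4) = 1.544 × 3.00/5.670 = 0.8168 V.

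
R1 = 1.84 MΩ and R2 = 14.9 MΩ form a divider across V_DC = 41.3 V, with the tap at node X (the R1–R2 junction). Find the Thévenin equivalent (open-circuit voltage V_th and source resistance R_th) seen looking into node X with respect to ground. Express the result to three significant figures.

With X open, the divider is unloaded: V_th = 41.3 × 14.9/16.74 = 36.76 V.
Looking into X with the source shorted: R_th = R1·R2/(R1+R2) = 1.840 × 14.9/16.74 = 1.638 MΩ.

V_th ≈ 36.8 V, R_th ≈ 1.64 MΩ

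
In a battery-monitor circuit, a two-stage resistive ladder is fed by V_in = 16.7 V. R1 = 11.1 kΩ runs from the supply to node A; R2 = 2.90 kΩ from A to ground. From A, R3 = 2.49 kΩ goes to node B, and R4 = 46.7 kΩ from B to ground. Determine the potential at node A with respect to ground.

V_A ≈ 3.30 V

Looking into the second stage from A: R3 + R4 = 49.19 kΩ appears in parallel with R2.
Effective lower resistance at A: R2 ‖ 49.19 = 2.739 kΩ.
So V_A = 16.7 × 0.1979 = 3.305 V.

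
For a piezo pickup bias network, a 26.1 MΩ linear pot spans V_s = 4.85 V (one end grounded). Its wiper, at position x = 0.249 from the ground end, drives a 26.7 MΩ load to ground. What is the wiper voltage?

V_out ≈ 1.02 V

Split the track: R_lower = x·R_p = 6.499 MΩ, R_upper = (1−x)·R_p = 19.60 MΩ.
Lower segment in parallel with the load: 6.499 ‖ 26.7 = 5.227 MΩ.
V_out = 4.85 × 5.227/(19.60 + 5.227) = 1.021 V.
(Unloaded: V_out = x·V_s = 1.21 V.)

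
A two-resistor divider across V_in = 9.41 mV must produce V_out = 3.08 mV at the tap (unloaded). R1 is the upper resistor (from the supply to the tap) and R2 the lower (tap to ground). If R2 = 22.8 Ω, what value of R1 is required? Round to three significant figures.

R1 ≈ 46.9 Ω

Required fraction k = V_out/V_in = 0.3273.
So R1 = R2 · (V_in/V_out − 1) = 22.8 × (9.41/3.08 − 1) = 22.8 × 2.055 = 46.86 Ω.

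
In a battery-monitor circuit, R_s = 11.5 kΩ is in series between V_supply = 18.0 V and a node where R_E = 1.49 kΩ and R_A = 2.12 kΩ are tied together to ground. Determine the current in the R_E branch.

Parallel bank: R_p = 1/(1/1.49 + 1/2.12) = 0.8750 kΩ.
Node voltage V_A = V_supply · R_p/(R_s + R_p) = 18.0 × 0.07071 = 1.273 V.
I(R_E) = V_A / R_E = 1.273/1.49 = 0.8542 mA.

I ≈ 0.854 mA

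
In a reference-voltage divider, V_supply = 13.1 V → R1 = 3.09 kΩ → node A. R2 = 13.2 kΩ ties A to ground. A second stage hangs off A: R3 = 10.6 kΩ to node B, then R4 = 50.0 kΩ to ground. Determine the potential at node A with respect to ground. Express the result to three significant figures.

V_A ≈ 10.2 V

The second stage (R3 + R4 = 60.60 kΩ) loads node A in parallel with R2.
R2 ‖ (R3+R4) = 10.84 kΩ.
So V_A = 13.1 × 0.7782 = 10.19 V.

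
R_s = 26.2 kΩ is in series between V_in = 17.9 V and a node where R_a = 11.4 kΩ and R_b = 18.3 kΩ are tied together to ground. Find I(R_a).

I ≈ 0.332 mA

Combine the parallel branches: R_p = (1/11.4 + 1/18.3)⁻¹ = 7.024 kΩ.
Node voltage V_A = V_in · R_p/(R_s + R_p) = 17.9 × 0.2114 = 3.784 V.
I(R_a) = V_A / R_a = 3.784/11.4 = 0.3320 mA.
(Check via current divider: I_total = 0.5388 mA; share G_k/ΣG = 0.6162 → same result.)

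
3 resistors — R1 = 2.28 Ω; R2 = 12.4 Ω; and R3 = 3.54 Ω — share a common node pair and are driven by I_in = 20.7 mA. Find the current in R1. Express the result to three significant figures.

ΣG = 1/2.28 + 1/12.4 + 1/3.54 = 0.8017.
By the current-divider rule, I = I_in · G_k/ΣG = 20.7 × 0.5471 = 11.32 mA.

I ≈ 11.3 mA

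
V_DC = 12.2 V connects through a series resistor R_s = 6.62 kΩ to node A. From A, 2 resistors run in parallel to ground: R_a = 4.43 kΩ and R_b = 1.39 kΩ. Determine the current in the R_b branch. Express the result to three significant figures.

I ≈ 1.21 mA

Equivalent of the parallel group: R_p = 1.058 kΩ.
V_A = 12.2 × 1.058/7.678 = 1.681 V.
Branch current I = V_A/R_b = 1.681/1.39 = 1.209 mA.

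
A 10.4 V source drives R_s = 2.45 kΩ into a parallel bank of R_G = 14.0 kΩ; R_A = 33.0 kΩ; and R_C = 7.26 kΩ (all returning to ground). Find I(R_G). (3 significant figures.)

Equivalent of the parallel group: R_p = 4.176 kΩ.
V_A = 10.4 × 4.176/6.626 = 6.554 V.
I(R_G) = V_A / R_G = 6.554/14.0 = 0.4682 mA.

I ≈ 0.468 mA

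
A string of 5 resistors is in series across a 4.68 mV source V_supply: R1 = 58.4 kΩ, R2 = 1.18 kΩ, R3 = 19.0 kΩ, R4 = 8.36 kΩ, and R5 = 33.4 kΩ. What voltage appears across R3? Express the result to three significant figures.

Series total: ΣR = 58.4 + 1.18 + 19.0 + 8.36 + 33.4 = 120.3 kΩ.
Voltage divider: V = V_supply · (19.00 / 120.3) = 4.68 × 0.1579 = 0.7389 mV.

V ≈ 0.739 mV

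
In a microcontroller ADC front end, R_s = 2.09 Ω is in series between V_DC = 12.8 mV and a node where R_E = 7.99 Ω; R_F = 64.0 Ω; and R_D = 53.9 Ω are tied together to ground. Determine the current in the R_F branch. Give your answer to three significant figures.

Parallel bank: R_p = 1/(1/7.99 + 1/64.0 + 1/53.9) = 6.276 Ω.
V_A = 12.8 × 6.276/8.366 = 9.602 mV.
I(R_F) = V_A / R_F = 9.602/64.0 = 0.1500 mA.

I ≈ 0.150 mA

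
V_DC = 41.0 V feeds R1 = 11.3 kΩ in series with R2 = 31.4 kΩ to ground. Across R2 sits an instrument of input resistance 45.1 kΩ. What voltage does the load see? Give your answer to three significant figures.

V_out ≈ 25.5 V

First combine the lower leg with the load: R2 ‖ R_L = 18.51 kΩ.
Voltage divider with the loaded lower leg: V_out = 41.0 × 18.51/(11.3 + 18.51) = 41.0 × 0.6210 = 25.46 V.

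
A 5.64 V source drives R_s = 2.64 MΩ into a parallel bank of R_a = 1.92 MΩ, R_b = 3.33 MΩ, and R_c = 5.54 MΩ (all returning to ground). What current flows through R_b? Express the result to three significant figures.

Equivalent of the parallel group: R_p = 0.9984 MΩ.
V_A = 5.64 × 0.9984/3.638 = 1.548 V.
Branch current I = V_A/R_b = 1.548/3.33 = 0.4647 µA.

I ≈ 0.465 µA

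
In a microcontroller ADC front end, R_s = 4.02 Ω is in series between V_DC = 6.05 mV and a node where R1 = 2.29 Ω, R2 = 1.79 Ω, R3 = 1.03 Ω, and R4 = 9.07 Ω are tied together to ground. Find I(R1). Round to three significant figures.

I ≈ 0.283 mA

Parallel bank: R_p = 1/(1/2.29 + 1/1.79 + 1/1.03 + 1/9.07) = 0.4816 Ω.
Node voltage V_A = V_DC · R_p/(R_s + R_p) = 6.05 × 0.1070 = 0.6472 mV.
I(R1) = V_A / R1 = 0.6472/2.29 = 0.2826 mA.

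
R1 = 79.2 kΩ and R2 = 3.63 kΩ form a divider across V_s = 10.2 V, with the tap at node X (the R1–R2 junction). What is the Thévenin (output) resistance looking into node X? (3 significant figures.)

R_th ≈ 3.47 kΩ

With V_s suppressed (replaced by a short), R_th = R1 ‖ R2 = (79.20 × 3.63)/(79.20 + 3.63) = 3.471 kΩ.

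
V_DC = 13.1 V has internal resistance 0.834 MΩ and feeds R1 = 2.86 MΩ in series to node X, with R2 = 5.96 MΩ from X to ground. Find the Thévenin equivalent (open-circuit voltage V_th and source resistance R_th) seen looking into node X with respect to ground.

V_th ≈ 8.09 V, R_th ≈ 2.28 MΩ

R1' = 0.834 + 2.86 = 3.694 MΩ (source resistance + R1).
Open-circuit (no load on X): V_th = V_DC · R2/(R1' + R2) = 13.1 × 5.96/(3.694 + 5.96) = 8.087 V.
Zeroing V_DC shorts the top of R1' to ground, so R_th = R1' ‖ R2 = 2.281 MΩ.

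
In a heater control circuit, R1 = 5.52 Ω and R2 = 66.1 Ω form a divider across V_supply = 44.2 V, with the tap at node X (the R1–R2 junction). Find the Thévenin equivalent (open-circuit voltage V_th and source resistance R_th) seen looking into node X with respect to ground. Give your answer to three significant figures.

V_th is the unloaded tap voltage: V_supply · R2/(R1+R2) = 44.2 × 0.9229 = 40.79 V.
Looking into X with the source shorted: R_th = R1·R2/(R1+R2) = 5.520 × 66.1/71.62 = 5.095 Ω.

V_th ≈ 40.8 V, R_th ≈ 5.09 Ω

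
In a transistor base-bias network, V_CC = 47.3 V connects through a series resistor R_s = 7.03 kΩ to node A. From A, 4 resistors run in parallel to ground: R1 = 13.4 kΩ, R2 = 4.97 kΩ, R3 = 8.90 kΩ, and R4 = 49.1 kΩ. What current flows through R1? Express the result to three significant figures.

I ≈ 0.912 mA

Parallel bank: R_p = 1/(1/13.4 + 1/4.97 + 1/8.90 + 1/49.1) = 2.448 kΩ.
Node voltage V_A = V_CC · R_p/(R_s + R_p) = 47.3 × 0.2583 = 12.22 V.
Branch current I = V_A/R1 = 12.22/13.4 = 0.9116 mA.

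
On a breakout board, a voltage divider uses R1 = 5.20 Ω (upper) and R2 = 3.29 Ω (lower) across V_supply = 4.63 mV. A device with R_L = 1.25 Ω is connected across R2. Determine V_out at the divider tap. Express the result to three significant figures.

First combine the lower leg with the load: R2 ‖ R_L = 0.9058 Ω.
Now apply the divider: V_out = 4.63 × 0.1484 = 0.6869 mV.

V_out ≈ 0.687 mV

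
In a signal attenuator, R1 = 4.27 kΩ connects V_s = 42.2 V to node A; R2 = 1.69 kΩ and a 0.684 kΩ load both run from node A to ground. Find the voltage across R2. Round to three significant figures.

The load sits in parallel with R2, giving an effective lower resistance R2' = R2·R_L/(R2+R_L) = 0.4869 kΩ.
Now apply the divider: V_out = 42.2 × 0.1024 = 4.320 V.

V_out ≈ 4.32 V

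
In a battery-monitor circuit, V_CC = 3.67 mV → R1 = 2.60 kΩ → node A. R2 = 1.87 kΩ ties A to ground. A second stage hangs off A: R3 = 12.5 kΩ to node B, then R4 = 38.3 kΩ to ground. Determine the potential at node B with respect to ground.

V_B ≈ 1.13 mV

Looking into the second stage from A: R3 + R4 = 50.80 kΩ appears in parallel with R2.
R2 ‖ (R3+R4) = 1.804 kΩ.
So V_A = 3.67 × 0.4096 = 1.503 mV.
Stage 2 is unloaded, so V_B = V_A · R4/(R3+R4) = 1.503 × 38.3/50.80 = 1.133 mV.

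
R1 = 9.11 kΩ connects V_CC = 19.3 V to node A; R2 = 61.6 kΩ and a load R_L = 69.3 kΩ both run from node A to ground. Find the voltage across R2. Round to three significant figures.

V_out ≈ 15.1 V

R2 ‖ R_L = (61.6 × 69.3)/(61.6 + 69.3) = 32.61 kΩ.
Voltage divider with the loaded lower leg: V_out = 19.3 × 32.61/(9.11 + 32.61) = 19.3 × 0.7816 = 15.09 V.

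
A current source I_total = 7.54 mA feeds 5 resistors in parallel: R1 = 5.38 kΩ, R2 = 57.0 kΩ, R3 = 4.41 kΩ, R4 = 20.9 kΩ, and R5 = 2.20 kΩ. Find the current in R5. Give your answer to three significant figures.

ΣG = 1/5.38 + 1/57.0 + 1/4.41 + 1/20.9 + 1/2.20 = 0.9326.
By the current-divider rule, I = I_total · G_k/ΣG = 7.54 × 0.4874 = 3.675 mA.

I ≈ 3.68 mA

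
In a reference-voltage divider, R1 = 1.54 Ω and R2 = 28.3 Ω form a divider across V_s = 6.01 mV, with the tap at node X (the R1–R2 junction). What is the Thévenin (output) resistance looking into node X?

R_th ≈ 1.46 Ω

Looking into X with the source shorted: R_th = R1·R2/(R1+R2) = 1.540 × 28.3/29.84 = 1.461 Ω.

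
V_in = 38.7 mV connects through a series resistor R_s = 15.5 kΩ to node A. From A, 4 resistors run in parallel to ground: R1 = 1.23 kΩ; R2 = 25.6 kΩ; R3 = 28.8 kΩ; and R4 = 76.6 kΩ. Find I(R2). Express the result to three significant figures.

I ≈ 0.101 µA

Equivalent of the parallel group: R_p = 1.111 kΩ.
Node voltage V_A = V_in · R_p/(R_s + R_p) = 38.7 × 0.06690 = 2.589 mV.
Branch current I = V_A/R2 = 2.589/25.6 = 0.1011 µA.
(Equivalently: I_total = 2.330 µA, then current-divider fraction G_k/ΣG = 0.04341.)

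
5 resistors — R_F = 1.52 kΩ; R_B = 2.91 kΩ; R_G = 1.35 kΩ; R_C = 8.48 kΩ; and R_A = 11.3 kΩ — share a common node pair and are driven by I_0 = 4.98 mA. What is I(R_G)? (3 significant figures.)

I ≈ 1.89 mA

Conductances: ΣG = 1/1.52 + 1/2.91 + 1/1.35 + 1/8.48 + 1/11.3 = 1.949 (1/kΩ).
Current divider: I(R_G) = I_0 · G_k/ΣG = 4.98 × (0.7407/1.949) = 4.98 × 0.3801 = 1.893 mA.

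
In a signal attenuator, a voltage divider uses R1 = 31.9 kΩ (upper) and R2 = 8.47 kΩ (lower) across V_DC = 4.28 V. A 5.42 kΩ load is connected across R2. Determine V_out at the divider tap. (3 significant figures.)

V_out ≈ 0.402 V

First combine the lower leg with the load: R2 ‖ R_L = 3.305 kΩ.
Now apply the divider: V_out = 4.28 × 0.09388 = 0.4018 V.
(Unloaded it would be 0.898 V; the load pulls it down.)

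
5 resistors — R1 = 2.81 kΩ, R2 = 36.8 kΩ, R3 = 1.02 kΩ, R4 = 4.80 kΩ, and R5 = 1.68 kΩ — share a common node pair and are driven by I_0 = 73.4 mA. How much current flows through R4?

I ≈ 7.06 mA

ΣG = 1/2.81 + 1/36.8 + 1/1.02 + 1/4.80 + 1/1.68 = 2.167.
R4 takes the fraction G_k/ΣG = 0.2083/2.167 = 0.09614, so I = 73.4 × 0.09614 = 7.057 mA.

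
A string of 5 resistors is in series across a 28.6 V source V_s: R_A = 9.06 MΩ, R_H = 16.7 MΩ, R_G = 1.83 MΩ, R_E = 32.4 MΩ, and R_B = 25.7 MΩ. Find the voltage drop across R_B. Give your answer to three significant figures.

V ≈ 8.58 V

ΣR = 9.06 + 16.7 + 1.83 + 32.4 + 25.7 = 85.69 MΩ.
Voltage divider: V = V_s · (25.70 / 85.69) = 28.6 × 0.2999 = 8.578 V.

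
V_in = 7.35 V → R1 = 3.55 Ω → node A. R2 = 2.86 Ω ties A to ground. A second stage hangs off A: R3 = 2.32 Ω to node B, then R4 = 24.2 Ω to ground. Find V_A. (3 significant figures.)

V_A ≈ 3.09 V

The second stage (R3 + R4 = 26.52 Ω) loads node A in parallel with R2.
Effective lower resistance at A: R2 ‖ 26.52 = 2.582 Ω.
First divider: V_A = V_in · 2.582/(3.55 + 2.582) = 3.095 V.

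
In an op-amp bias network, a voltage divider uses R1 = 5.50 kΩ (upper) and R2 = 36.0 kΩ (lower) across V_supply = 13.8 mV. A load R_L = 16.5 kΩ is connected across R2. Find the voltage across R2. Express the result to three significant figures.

First combine the lower leg with the load: R2 ‖ R_L = 11.31 kΩ.
Now apply the divider: V_out = 13.8 × 0.6729 = 9.286 mV.

V_out ≈ 9.29 mV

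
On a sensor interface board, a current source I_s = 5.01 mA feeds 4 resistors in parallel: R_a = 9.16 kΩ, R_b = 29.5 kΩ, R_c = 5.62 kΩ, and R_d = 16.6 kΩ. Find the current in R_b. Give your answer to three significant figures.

ΣG = 1/9.16 + 1/29.5 + 1/5.62 + 1/16.6 = 0.3812.
R_b takes the fraction G_k/ΣG = 0.03390/0.3812 = 0.08891, so I = 5.01 × 0.08891 = 0.4455 mA.

I ≈ 0.445 mA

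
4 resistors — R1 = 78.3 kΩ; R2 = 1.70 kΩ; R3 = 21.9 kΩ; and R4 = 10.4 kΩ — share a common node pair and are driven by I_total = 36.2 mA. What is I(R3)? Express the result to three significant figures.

I ≈ 2.23 mA

Conductances: ΣG = 1/78.3 + 1/1.70 + 1/21.9 + 1/10.4 = 0.7428 (1/kΩ).
By the current-divider rule, I = I_total · G_k/ΣG = 36.2 × 0.06147 = 2.225 mA.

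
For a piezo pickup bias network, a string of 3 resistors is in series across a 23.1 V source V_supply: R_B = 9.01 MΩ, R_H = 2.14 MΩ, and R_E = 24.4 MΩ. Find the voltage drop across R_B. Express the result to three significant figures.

ΣR = 9.01 + 2.14 + 24.4 = 35.55 MΩ.
Voltage divider: V = V_supply · (9.010 / 35.55) = 23.1 × 0.2534 = 5.855 V.

V ≈ 5.85 V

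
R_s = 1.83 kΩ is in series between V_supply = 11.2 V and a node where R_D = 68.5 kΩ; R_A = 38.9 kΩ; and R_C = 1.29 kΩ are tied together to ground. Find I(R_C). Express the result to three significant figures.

I ≈ 3.48 mA

Parallel bank: R_p = 1/(1/68.5 + 1/38.9 + 1/1.29) = 1.226 kΩ.
V_A by voltage divider: V_A = 11.2 × 1.226/(1.83 + 1.226) = 4.494 V.
I(R_C) = V_A / R_C = 4.494/1.29 = 3.484 mA.
(Check via current divider: I_total = 3.665 mA; share G_k/ΣG = 0.9506 → same result.)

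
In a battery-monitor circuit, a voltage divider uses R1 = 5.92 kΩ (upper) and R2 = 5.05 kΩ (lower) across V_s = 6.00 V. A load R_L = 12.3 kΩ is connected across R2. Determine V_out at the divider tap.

First combine the lower leg with the load: R2 ‖ R_L = 3.580 kΩ.
Voltage divider with the loaded lower leg: V_out = 6.00 × 3.580/(5.92 + 3.580) = 6.00 × 0.3768 = 2.261 V.

V_out ≈ 2.26 V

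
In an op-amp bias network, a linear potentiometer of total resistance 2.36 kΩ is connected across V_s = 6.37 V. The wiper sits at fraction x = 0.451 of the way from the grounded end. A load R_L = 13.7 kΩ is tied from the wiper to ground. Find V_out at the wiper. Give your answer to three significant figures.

The pot divides into 1.296 kΩ above the wiper and 1.064 kΩ below.
(x·R_p) ‖ R_L = 0.9876 kΩ.
V_out = 6.37 × 0.9876/(1.296 + 0.9876) = 2.755 V.

V_out ≈ 2.76 V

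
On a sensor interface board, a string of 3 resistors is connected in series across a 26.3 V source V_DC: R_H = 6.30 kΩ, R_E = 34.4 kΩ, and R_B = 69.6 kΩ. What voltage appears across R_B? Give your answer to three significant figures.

V ≈ 16.6 V

Series total: ΣR = 6.30 + 34.4 + 69.6 = 110.3 kΩ.
Voltage divider: V = V_DC · (69.60 / 110.3) = 26.3 × 0.6310 = 16.60 V.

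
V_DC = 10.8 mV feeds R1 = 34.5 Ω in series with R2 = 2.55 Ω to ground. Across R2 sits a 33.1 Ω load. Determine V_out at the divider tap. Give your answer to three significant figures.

V_out ≈ 0.694 mV

The load sits in parallel with R2, giving an effective lower resistance R2' = R2·R_L/(R2+R_L) = 2.368 Ω.
Now apply the divider: V_out = 10.8 × 0.06422 = 0.6936 mV.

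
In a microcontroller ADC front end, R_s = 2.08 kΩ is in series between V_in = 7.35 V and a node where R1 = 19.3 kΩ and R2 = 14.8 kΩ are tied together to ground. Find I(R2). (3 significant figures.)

I ≈ 0.398 mA

Combine the parallel branches: R_p = (1/19.3 + 1/14.8)⁻¹ = 8.377 kΩ.
V_A by voltage divider: V_A = 7.35 × 8.377/(2.08 + 8.377) = 5.888 V.
Branch current I = V_A/R2 = 5.888/14.8 = 0.3978 mA.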